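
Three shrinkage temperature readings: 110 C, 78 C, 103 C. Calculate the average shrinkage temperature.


Average = (110 + 78 + 103) / 3
Average = 291 / 3 = 97.0 C


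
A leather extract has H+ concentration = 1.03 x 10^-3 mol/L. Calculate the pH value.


pH = 2.99

pH = -log10[H+]
pH = -log10(1.03 x 10^-3) = 2.99


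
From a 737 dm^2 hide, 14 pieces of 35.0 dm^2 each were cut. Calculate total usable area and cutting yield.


Total usable = 14 x 35.0 = 490.0 dm^2
Yield = 490.0 / 737 x 100 = 66.5%


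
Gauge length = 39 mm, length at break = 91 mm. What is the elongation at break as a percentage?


Extension = 91 - 39 = 52 mm
Elongation = 52 / 39 x 100 = 133.3%


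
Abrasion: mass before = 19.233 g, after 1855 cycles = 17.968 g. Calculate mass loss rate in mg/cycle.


Mass loss = 19.233 - 17.968 = 1.265 g
Rate = 1.265 / 1855 x 1000 = 0.682 mg/cycle


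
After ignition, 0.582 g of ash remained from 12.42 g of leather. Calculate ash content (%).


Ash% = 0.582 / 12.42 x 100
Ash% = 4.69%


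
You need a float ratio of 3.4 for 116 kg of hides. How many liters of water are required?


Water = hide weight x target ratio
Water = 116 x 3.4 = 394.4 L


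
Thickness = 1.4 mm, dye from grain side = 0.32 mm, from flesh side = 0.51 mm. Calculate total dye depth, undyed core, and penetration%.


Total dyed = 0.32 + 0.51 = 0.83 mm
Undyed core = 1.4 - 0.83 = 0.57 mm
Penetration = 0.83 / 1.4 x 100 = 59.3%


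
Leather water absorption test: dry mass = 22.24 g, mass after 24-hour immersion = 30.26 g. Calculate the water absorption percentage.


Water absorbed = 30.26 - 22.24 = 8.02 g
WA% = 8.02 / 22.24 x 100 = 36.1%


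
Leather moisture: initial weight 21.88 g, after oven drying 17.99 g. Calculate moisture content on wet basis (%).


Moisture = 21.88 - 17.99 = 3.89 g
MC = 3.89 / 21.88 x 100 = 17.8%


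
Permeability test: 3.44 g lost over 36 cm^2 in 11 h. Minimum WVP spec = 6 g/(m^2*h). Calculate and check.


WVP = 86.87 g/(m^2*h)
Meets specification: Yes

WVP = 3.44 / (36 x 11) x 10000 = 86.87 g/(m^2*h)
Minimum: 6 g/(m^2*h)
Meets spec: Yes


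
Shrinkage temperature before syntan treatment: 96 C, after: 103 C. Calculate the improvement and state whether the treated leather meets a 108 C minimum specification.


Improvement = 7 C
Meets 108 C spec: No

Improvement = 103 - 96 = 7 C
Spec check: 103 C >= 108 C? No


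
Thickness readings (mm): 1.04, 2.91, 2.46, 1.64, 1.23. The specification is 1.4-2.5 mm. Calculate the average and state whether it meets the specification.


Sum = 9.28
Average = 9.28 / 5 = 1.86 mm
Specification range: 1.4 to 2.5 mm
Within spec: Yes


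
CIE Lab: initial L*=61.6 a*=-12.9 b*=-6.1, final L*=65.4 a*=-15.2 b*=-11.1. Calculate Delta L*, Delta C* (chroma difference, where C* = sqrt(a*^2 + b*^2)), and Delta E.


Delta L* = 65.4 - 61.6 = 3.8
C1* = sqrt((-12.9)^2 + (-6.1)^2) = 14.270
C2* = sqrt((-15.2)^2 + (-11.1)^2) = 18.822
Delta C* = 18.822 - 14.270 = 4.55
Delta E = sqrt((3.8)^2 + (-2.3)^2 + (-5.0)^2) = 6.69


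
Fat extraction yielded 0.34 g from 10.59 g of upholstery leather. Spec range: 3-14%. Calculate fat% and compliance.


Fat% = 0.34 / 10.59 x 100 = 3.2%
Spec range: 3-14%
Compliant: Yes


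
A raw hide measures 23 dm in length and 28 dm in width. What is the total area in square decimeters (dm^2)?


Area = length x width
Area = 23 x 28 = 644 dm^2


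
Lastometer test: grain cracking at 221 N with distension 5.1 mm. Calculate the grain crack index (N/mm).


Grain crack index = force / distension
Index = 221 / 5.1 = 43.3 N/mm


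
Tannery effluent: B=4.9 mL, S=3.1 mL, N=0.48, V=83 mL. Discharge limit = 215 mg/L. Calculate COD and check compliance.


COD = 83.3 mg/L
Compliant: Yes


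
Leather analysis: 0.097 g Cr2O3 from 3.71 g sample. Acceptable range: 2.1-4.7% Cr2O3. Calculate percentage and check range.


Cr2O3 = 2.61%
Within range: Yes


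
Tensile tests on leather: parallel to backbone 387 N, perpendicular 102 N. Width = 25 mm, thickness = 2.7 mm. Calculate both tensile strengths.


Area = 25 x 2.7 = 67.5 mm^2
TS (parallel) = 387 / 67.5 = 5.73 N/mm^2
TS (perpendicular) = 102 / 67.5 = 1.51 N/mm^2


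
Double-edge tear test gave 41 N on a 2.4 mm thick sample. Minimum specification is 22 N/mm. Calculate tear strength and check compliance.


Tear strength = 17.1 N/mm
Compliant: No


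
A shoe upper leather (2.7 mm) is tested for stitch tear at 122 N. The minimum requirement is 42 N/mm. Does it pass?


STS = 45.2 N/mm
Passes: Yes

STS = 122 / 2.7 = 45.2 N/mm
Minimum required: 42 N/mm
Passes: Yes


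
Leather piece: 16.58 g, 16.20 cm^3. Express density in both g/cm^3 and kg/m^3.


Density = 16.58 / 16.20 = 1.023 g/cm^3
Convert: 1.023 x 1000 = 1023 kg/m^3


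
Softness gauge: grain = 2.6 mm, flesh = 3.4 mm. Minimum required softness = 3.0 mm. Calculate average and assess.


Average softness = 3.00 mm
Meets requirement: Yes


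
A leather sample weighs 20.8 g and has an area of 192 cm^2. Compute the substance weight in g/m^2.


1083.3 g/m^2

Substance weight = mass / area x 10000
SW = 20.8 / 192 x 10000
SW = 1083.3 g/m^2


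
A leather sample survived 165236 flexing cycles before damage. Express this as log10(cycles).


5.22


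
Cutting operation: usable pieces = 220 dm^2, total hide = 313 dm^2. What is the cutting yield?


70.3%

Yield = usable / total x 100
Yield = 220 / 313 x 100 = 70.3%


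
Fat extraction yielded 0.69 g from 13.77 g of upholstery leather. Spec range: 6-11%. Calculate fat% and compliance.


Fat content = 5.0%
Compliant: No

Fat% = 0.69 / 13.77 x 100 = 5.0%
Spec range: 6-11%
Compliant: No


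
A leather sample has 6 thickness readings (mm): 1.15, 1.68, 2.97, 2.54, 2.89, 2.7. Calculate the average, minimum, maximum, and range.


Average = 2.32 mm
Min = 1.15 mm
Max = 2.97 mm
Range = 1.82 mm

Sum = 13.93
Average = 13.93 / 6 = 2.32 mm
Minimum = 1.15 mm
Maximum = 2.97 mm
Range = 2.97 - 1.15 = 1.82 mm


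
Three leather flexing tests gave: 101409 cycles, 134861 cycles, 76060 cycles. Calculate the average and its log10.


Average = (101409 + 134861 + 76060) / 3 = 104110 cycles
log10(104110) = 5.02


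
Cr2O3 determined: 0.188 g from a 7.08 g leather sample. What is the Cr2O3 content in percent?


Cr2O3% = 0.188 / 7.08 x 100
Cr2O3% = 2.66%


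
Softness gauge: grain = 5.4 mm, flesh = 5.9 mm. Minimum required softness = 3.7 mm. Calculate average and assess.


Average = (5.4 + 5.9) / 2 = 5.65 mm
Minimum = 3.7 mm
Meets requirement: Yes


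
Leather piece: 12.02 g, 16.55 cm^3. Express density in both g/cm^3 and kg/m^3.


Density = 12.02 / 16.55 = 0.726 g/cm^3
Convert: 0.726 x 1000 = 726 kg/m^3


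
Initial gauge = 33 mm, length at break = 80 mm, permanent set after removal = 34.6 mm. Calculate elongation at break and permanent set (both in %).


Elongation at break = 142.4%
Permanent set = 4.8%


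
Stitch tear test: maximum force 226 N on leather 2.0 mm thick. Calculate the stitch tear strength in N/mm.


Stitch tear strength = force / thickness
STS = 226 / 2.0 = 113.0 N/mm


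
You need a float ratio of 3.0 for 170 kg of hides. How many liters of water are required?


Water = hide weight x target ratio
Water = 170 x 3.0 = 510.0 L


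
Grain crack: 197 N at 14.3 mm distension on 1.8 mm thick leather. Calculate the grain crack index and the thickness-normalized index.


Crack index = 13.8 N/mm
Normalized index = 7.7 N/mm per mm

Crack index = 197 / 14.3 = 13.8 N/mm
Normalized = 13.8 / 1.8 = 7.7 N/mm per mm


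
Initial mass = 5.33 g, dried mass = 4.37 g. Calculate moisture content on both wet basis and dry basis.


Moisture lost = 5.33 - 4.37 = 0.96 g
Wet basis MC = 0.96 / 5.33 x 100 = 18.0%
Dry basis MC = 0.96 / 4.37 x 100 = 22.0%


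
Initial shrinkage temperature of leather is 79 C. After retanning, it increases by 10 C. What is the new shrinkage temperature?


89 C

New Ts = 79 + 10 = 89 C


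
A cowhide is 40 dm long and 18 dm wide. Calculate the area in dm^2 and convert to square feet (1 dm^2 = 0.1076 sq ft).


720 dm^2
77.47 sq ft

Area = 40 x 18 = 720 dm^2
Conversion: 720 x 0.1076 = 77.47 sq ft


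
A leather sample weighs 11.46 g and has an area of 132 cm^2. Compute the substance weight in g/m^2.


Substance weight = mass / area x 10000
SW = 11.46 / 132 x 10000
SW = 868.2 g/m^2


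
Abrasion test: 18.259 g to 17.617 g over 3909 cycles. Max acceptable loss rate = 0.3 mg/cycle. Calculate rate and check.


Loss = 18.259 - 17.617 = 0.642 g
Rate = 0.642 g / 3909 cycles x 1000 = 0.164 mg/cycle
Max = 0.3 mg/cycle
Passes: Yes


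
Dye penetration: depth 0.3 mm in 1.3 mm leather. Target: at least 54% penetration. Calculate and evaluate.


Penetration = 0.3 / 1.3 x 100 = 23.1%
Target: 54%
Meets target: No


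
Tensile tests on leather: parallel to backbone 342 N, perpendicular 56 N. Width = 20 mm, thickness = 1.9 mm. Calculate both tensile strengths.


Area = 20 x 1.9 = 38.0 mm^2
TS (parallel) = 342 / 38.0 = 9.00 N/mm^2
TS (perpendicular) = 56 / 38.0 = 1.47 N/mm^2


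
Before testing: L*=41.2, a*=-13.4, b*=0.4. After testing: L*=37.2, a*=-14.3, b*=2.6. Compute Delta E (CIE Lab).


Delta E = 4.65

dL = 37.2 - 41.2 = -4.0
da = -14.3 - (-13.4) = -0.9
db = 2.6 - 0.4 = 2.2
dE = sqrt((-4.0)^2 + (-0.9)^2 + (2.2)^2) = 4.65


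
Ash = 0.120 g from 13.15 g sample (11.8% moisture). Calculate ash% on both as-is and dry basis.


As-is ash = 0.91%
Dry-basis ash = 1.03%


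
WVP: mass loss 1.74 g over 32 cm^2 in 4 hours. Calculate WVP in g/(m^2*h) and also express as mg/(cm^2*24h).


WVP = 135.94 g/(m^2*h)
Daily rate = 326.25 mg/(cm^2*24h)


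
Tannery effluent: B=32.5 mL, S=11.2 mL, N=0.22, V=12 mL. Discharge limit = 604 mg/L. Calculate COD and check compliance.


COD = (32.5 - 11.2) x 0.22 x 8000 / 12 = 3124.0 mg/L
Limit: 604 mg/L
Compliant: No


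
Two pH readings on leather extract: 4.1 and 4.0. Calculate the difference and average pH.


Difference = 0.1
Average pH = 4.05

Difference = |4.1 - 4.0| = 0.1
Average = (4.1 + 4.0) / 2 = 4.05


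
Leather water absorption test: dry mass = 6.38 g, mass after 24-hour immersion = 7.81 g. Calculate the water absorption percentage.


Water absorbed = 7.81 - 6.38 = 1.43 g
WA% = 1.43 / 6.38 x 100 = 22.4%


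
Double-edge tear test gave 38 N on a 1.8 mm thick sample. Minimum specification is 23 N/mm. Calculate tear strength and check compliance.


Tear strength = 21.1 N/mm
Compliant: No


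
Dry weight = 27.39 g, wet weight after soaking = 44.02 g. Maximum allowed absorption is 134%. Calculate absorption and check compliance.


WA = (44.02 - 27.39) / 27.39 x 100 = 60.7%
Maximum allowed: 134%
Compliant: Yes


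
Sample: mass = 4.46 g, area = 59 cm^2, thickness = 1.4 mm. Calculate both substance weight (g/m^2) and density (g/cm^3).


SW = 4.46 / 59 x 10000 = 755.9 g/m^2
Volume = 59 x 1.4 / 10 = 8.26 cm^3
Density = 4.46 / 8.26 = 0.540 g/cm^3


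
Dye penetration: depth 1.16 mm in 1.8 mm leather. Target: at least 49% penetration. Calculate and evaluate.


Penetration = 1.16 / 1.8 x 100 = 64.4%
Target: 49%
Meets target: Yes


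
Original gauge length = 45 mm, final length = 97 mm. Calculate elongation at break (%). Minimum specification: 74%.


Elongation = 115.6%
Meets spec: Yes

Extension = 97 - 45 = 52 mm
Elongation = 52 / 45 x 100 = 115.6%
Minimum required: 74%
Meets specification: Yes


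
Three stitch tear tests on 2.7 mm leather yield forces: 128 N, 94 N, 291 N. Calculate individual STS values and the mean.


STS1 = 128 / 2.7 = 47.4 N/mm
STS2 = 94 / 2.7 = 34.8 N/mm
STS3 = 291 / 2.7 = 107.8 N/mm
Mean = (47.4 + 34.8 + 107.8) / 3 = 63.3 N/mm


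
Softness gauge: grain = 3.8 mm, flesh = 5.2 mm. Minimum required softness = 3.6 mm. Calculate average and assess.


Average softness = 4.50 mm
Meets requirement: Yes

Average = (3.8 + 5.2) / 2 = 4.50 mm
Minimum = 3.6 mm
Meets requirement: Yes


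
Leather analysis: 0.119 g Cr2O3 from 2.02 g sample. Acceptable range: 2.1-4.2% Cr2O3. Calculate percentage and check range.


Cr2O3 = 5.89%
Within range: No

Cr2O3% = 0.119 / 2.02 x 100 = 5.89%
Acceptable range: 2.1 to 4.2%
Within range: No


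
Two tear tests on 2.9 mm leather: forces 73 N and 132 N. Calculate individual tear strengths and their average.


Tear 1 = 25.2 N/mm
Tear 2 = 45.5 N/mm
Average = 35.4 N/mm

Tear 1 = 73 / 2.9 = 25.2 N/mm
Tear 2 = 132 / 2.9 = 45.5 N/mm
Average = (25.2 + 45.5) / 2 = 35.4 N/mm


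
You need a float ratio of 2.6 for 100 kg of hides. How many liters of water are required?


260.0 L

Water = hide weight x target ratio
Water = 100 x 2.6 = 260.0 L


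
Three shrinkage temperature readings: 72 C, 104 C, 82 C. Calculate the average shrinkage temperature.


Average = (72 + 104 + 82) / 3
Average = 258 / 3 = 86.0 C


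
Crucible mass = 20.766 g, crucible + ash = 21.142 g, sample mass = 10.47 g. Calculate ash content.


Ash mass = 0.376 g
Ash content = 3.59%

Ash mass = 21.142 - 20.766 = 0.376 g
Ash% = 0.376 / 10.47 x 100 = 3.59%


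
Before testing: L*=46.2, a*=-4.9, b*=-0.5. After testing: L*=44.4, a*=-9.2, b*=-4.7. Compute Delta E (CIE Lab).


dL = 44.4 - 46.2 = -1.8
da = -9.2 - (-4.9) = -4.3
db = -4.7 - (-0.5) = -4.2
dE = sqrt((-1.8)^2 + (-4.3)^2 + (-4.2)^2) = 6.27


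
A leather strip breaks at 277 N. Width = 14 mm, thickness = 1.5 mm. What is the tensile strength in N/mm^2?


13.19 N/mm^2

Cross-sectional area = 14 x 1.5 = 21.0 mm^2
Tensile strength = 277 / 21.0 = 13.19 N/mm^2


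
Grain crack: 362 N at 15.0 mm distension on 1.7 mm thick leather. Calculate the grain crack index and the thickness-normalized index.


Crack index = 362 / 15.0 = 24.1 N/mm
Normalized = 24.1 / 1.7 = 14.2 N/mm per mm


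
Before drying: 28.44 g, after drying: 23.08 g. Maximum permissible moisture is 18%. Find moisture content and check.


MC = (28.44 - 23.08) / 28.44 x 100 = 18.8%
Maximum: 18%
Acceptable: No


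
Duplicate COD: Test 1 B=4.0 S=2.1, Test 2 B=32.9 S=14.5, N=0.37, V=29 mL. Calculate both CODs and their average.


COD1 = 193.9 mg/L
COD2 = 1878.1 mg/L
Average = 1036.0 mg/L

COD1 = (4.0 - 2.1) x 0.37 x 8000 / 29 = 193.9 mg/L
COD2 = (32.9 - 14.5) x 0.37 x 8000 / 29 = 1878.1 mg/L
Average = (193.9 + 1878.1) / 2 = 1036.0 mg/L


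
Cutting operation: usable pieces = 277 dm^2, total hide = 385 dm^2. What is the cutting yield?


71.9%

Yield = usable / total x 100
Yield = 277 / 385 x 100 = 71.9%


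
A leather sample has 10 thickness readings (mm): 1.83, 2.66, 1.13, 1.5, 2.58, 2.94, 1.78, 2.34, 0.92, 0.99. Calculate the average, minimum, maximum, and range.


Average = 1.87 mm
Min = 0.92 mm
Max = 2.94 mm
Range = 2.02 mm

Sum = 18.67
Average = 18.67 / 10 = 1.87 mm
Minimum = 0.92 mm
Maximum = 2.94 mm
Range = 2.94 - 0.92 = 2.02 mm


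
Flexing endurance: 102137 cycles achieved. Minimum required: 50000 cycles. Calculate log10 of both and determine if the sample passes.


log10(102137) = 5.01
log10(50000) = 4.70
Passes: Yes


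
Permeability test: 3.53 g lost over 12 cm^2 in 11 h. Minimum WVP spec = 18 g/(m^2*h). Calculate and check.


WVP = 3.53 / (12 x 11) x 10000 = 267.42 g/(m^2*h)
Minimum: 18 g/(m^2*h)
Meets spec: Yes


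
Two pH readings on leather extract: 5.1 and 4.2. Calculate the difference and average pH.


Difference = |5.1 - 4.2| = 0.9
Average = (5.1 + 4.2) / 2 = 4.65


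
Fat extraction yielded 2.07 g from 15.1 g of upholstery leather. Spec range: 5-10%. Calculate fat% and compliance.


Fat% = 2.07 / 15.1 x 100 = 13.7%
Spec range: 5-10%
Compliant: No


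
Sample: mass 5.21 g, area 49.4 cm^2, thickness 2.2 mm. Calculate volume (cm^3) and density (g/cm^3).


Thickness in cm = 2.2 / 10 = 0.22 cm
Volume = 49.4 x 0.22 = 10.868 cm^3
Density = 5.21 / 10.868 = 0.479 g/cm^3


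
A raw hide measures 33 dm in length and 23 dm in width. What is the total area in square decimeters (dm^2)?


759 dm^2

Area = length x width
Area = 33 x 23 = 759 dm^2


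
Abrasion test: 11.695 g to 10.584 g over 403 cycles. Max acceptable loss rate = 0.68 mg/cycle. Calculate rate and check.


Loss = 11.695 - 10.584 = 1.111 g
Rate = 1.111 g / 403 cycles x 1000 = 2.757 mg/cycle
Max = 0.68 mg/cycle
Passes: No


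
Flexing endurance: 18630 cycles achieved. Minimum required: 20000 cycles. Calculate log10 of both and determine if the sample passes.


log10(18630) = 4.27
log10(20000) = 4.30
Passes: No


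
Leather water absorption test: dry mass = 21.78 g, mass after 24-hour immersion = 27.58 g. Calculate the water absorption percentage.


Water absorbed = 27.58 - 21.78 = 5.80 g
WA% = 5.80 / 21.78 x 100 = 26.6%


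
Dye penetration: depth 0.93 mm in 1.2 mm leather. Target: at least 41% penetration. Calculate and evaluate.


Penetration = 0.93 / 1.2 x 100 = 77.5%
Target: 41%
Meets target: Yes


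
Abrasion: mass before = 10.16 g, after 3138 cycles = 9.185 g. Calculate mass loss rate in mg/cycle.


Mass loss = 10.16 - 9.185 = 0.975 g
Rate = 0.975 / 3138 x 1000 = 0.311 mg/cycle


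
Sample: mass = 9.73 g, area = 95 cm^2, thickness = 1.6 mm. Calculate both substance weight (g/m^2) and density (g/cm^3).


Substance weight = 1024.2 g/m^2
Density = 0.640 g/cm^3

SW = 9.73 / 95 x 10000 = 1024.2 g/m^2
Volume = 95 x 1.6 / 10 = 15.20 cm^3
Density = 9.73 / 15.20 = 0.640 g/cm^3


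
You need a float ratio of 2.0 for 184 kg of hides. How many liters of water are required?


368.0 L


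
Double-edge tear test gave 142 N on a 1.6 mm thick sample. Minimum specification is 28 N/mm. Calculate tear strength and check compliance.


Tear strength = 142 / 1.6 = 88.8 N/mm
Required minimum = 28 N/mm
Compliant: Yes


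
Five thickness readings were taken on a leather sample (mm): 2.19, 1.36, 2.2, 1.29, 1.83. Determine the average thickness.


Sum = 2.19 + 1.36 + 2.2 + 1.29 + 1.83 = 8.87
Average = 8.87 / 5 = 1.77 mm


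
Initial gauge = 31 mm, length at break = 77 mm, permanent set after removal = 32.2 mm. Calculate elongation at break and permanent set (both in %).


Elongation at break = (77 - 31) / 31 x 100 = 148.4%
Permanent set = (32.2 - 31) / 31 x 100 = 3.9%


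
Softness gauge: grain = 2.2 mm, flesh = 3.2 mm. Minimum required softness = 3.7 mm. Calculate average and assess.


Average softness = 2.70 mm
Meets requirement: No


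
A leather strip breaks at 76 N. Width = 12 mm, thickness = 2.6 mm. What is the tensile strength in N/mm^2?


Cross-sectional area = 12 x 2.6 = 31.2 mm^2
Tensile strength = 76 / 31.2 = 2.44 N/mm^2


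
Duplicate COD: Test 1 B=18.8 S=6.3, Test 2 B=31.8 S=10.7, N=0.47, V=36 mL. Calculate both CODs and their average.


COD1 = (18.8 - 6.3) x 0.47 x 8000 / 36 = 1305.6 mg/L
COD2 = (31.8 - 10.7) x 0.47 x 8000 / 36 = 2203.8 mg/L
Average = (1305.6 + 2203.8) / 2 = 1754.7 mg/L


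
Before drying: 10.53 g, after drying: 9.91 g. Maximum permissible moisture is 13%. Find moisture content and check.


Moisture content = 5.9%
Acceptable: Yes

MC = (10.53 - 9.91) / 10.53 x 100 = 5.9%
Maximum: 13%
Acceptable: Yes


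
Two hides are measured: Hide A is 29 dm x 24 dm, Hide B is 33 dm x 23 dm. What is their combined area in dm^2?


Hide A area = 29 x 24 = 696 dm^2
Hide B area = 33 x 23 = 759 dm^2
Total = 696 + 759 = 1455 dm^2


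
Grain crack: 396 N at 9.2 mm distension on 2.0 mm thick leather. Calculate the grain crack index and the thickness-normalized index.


Crack index = 396 / 9.2 = 43.0 N/mm
Normalized = 43.0 / 2.0 = 21.5 N/mm per mm


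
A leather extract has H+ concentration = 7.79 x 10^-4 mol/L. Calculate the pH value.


pH = 3.11

pH = -log10[H+]
pH = -log10(7.79 x 10^-4) = 3.11


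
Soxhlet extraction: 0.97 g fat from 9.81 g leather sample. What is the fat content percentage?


9.9%

Fat content = 0.97 / 9.81 x 100
Fat = 9.9%


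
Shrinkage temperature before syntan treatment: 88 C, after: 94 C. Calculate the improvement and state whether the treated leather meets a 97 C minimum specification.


Improvement = 94 - 88 = 6 C
Spec check: 94 C >= 97 C? No


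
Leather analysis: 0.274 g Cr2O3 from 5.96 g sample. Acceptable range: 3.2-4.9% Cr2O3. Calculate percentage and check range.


Cr2O3% = 0.274 / 5.96 x 100 = 4.60%
Acceptable range: 3.2 to 4.9%
Within range: Yes


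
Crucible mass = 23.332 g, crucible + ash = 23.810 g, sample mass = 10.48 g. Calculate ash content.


Ash mass = 23.810 - 23.332 = 0.478 g
Ash% = 0.478 / 10.48 x 100 = 4.56%


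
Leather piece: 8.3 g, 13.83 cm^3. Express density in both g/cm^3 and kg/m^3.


Density = 8.3 / 13.83 = 0.600 g/cm^3
Convert: 0.600 x 1000 = 600 kg/m^3


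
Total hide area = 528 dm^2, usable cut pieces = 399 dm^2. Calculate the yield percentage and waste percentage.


Yield = 399 / 528 x 100 = 75.6%
Waste = 528 - 399 = 129 dm^2
Waste% = 100 - 75.6 = 24.4%


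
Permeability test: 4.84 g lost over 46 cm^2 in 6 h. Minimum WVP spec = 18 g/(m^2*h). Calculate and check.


WVP = 4.84 / (46 x 6) x 10000 = 175.36 g/(m^2*h)
Minimum: 18 g/(m^2*h)
Meets spec: Yes


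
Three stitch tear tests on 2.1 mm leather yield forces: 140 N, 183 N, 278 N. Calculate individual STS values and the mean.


STS1 = 66.7 N/mm
STS2 = 87.1 N/mm
STS3 = 132.4 N/mm
Mean = 95.4 N/mm

STS1 = 140 / 2.1 = 66.7 N/mm
STS2 = 183 / 2.1 = 87.1 N/mm
STS3 = 278 / 2.1 = 132.4 N/mm
Mean = (66.7 + 87.1 + 132.4) / 3 = 95.4 N/mm


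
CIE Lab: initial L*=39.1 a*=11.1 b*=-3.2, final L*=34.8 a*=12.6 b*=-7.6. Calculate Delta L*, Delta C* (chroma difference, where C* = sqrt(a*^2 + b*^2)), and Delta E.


Delta L* = 34.8 - 39.1 = -4.3
C1* = sqrt((11.1)^2 + (-3.2)^2) = 11.552
C2* = sqrt((12.6)^2 + (-7.6)^2) = 14.715
Delta C* = 14.715 - 11.552 = 3.16
Delta E = sqrt((-4.3)^2 + (1.5)^2 + (-4.4)^2) = 6.33


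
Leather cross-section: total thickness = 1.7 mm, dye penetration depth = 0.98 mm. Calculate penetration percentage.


57.6%


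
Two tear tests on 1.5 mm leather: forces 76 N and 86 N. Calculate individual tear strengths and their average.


Tear 1 = 76 / 1.5 = 50.7 N/mm
Tear 2 = 86 / 1.5 = 57.3 N/mm
Average = (50.7 + 57.3) / 2 = 54.0 N/mm


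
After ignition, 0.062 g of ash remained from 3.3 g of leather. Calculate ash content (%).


1.88%

Ash% = 0.062 / 3.3 x 100
Ash% = 1.88%


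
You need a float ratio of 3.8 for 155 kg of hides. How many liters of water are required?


Water = hide weight x target ratio
Water = 155 x 3.8 = 589.0 L


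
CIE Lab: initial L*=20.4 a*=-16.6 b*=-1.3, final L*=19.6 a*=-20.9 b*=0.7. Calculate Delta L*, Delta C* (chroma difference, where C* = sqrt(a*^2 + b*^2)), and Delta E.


Delta L* = -0.8
Delta C* = 4.26
Delta E = 4.81

Delta L* = 19.6 - 20.4 = -0.8
C1* = sqrt((-16.6)^2 + (-1.3)^2) = 16.651
C2* = sqrt((-20.9)^2 + (0.7)^2) = 20.912
Delta C* = 20.912 - 16.651 = 4.26
Delta E = sqrt((-0.8)^2 + (-4.3)^2 + (2.0)^2) = 4.81


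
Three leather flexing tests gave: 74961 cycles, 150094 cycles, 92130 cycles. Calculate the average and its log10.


Average = (74961 + 150094 + 92130) / 3 = 105728 cycles
log10(105728) = 5.02


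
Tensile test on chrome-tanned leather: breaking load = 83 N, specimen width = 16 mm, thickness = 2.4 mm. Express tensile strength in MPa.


Cross-section = 16 x 2.4 = 38.4 mm^2
TS = 83 / 38.4 = 2.16 MPa
(1 N/mm^2 = 1 MPa)


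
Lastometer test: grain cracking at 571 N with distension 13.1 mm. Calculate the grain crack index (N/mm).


Grain crack index = force / distension
Index = 571 / 13.1 = 43.6 N/mm


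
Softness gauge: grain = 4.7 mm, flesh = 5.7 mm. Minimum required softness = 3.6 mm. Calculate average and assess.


Average softness = 5.20 mm
Meets requirement: Yes

Average = (4.7 + 5.7) / 2 = 5.20 mm
Minimum = 3.6 mm
Meets requirement: Yes


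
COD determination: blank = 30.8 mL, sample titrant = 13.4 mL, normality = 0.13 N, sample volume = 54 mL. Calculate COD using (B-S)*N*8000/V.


COD = (30.8 - 13.4) x 0.13 x 8000 / 54
COD = 17.4 x 0.13 x 8000 / 54
COD = 335.1 mg/L


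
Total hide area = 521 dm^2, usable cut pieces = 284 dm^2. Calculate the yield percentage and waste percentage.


Yield = 284 / 521 x 100 = 54.5%
Waste = 521 - 284 = 237 dm^2
Waste% = 100 - 54.5 = 45.5%


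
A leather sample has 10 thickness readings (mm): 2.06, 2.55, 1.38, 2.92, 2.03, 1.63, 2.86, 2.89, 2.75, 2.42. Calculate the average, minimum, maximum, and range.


Average = 2.35 mm
Min = 1.38 mm
Max = 2.92 mm
Range = 1.54 mm


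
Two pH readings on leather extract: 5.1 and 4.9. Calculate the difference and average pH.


Difference = 0.2
Average pH = 5.00

Difference = |5.1 - 4.9| = 0.2
Average = (5.1 + 4.9) / 2 = 5.00


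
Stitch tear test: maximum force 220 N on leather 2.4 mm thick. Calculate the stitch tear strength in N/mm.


Stitch tear strength = force / thickness
STS = 220 / 2.4 = 91.7 N/mm


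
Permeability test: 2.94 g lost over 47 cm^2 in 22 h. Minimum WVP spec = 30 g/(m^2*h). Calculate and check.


WVP = 28.43 g/(m^2*h)
Meets specification: No

WVP = 2.94 / (47 x 22) x 10000 = 28.43 g/(m^2*h)
Minimum: 30 g/(m^2*h)
Meets spec: No


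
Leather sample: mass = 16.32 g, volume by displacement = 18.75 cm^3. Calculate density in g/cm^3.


Density = mass / volume
Density = 16.32 / 18.75 = 0.870 g/cm^3


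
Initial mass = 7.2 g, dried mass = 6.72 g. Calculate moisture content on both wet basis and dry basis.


Wet basis = 6.7%
Dry basis = 7.1%


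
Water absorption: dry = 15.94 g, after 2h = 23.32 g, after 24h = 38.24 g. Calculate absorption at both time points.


WA (2h) = (23.32 - 15.94) / 15.94 x 100 = 46.3%
WA (24h) = (38.24 - 15.94) / 15.94 x 100 = 139.9%


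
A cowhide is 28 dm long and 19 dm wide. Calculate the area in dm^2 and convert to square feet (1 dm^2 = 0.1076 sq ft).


532 dm^2
57.24 sq ft

Area = 28 x 19 = 532 dm^2
Conversion: 532 x 0.1076 = 57.24 sq ft


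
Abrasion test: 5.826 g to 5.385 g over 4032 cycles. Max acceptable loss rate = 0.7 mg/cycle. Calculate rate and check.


Rate = 0.109 mg/cycle
Passes: Yes

Loss = 5.826 - 5.385 = 0.441 g
Rate = 0.441 g / 4032 cycles x 1000 = 0.109 mg/cycle
Max = 0.7 mg/cycle
Passes: Yes


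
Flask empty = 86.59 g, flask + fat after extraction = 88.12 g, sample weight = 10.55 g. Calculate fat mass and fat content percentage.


Fat mass = 1.53 g
Fat content = 14.5%


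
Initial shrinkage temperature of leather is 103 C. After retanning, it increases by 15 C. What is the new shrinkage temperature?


New Ts = 103 + 15 = 118 C


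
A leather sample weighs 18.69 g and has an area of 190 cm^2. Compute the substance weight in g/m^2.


Substance weight = mass / area x 10000
SW = 18.69 / 190 x 10000
SW = 983.7 g/m^2


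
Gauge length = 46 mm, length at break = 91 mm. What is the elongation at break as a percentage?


97.8%


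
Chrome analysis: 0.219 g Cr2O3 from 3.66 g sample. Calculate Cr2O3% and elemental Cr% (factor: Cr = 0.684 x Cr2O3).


Cr2O3% = 0.219 / 3.66 x 100 = 5.98%
Cr% = 5.98 x 0.684 = 4.09%


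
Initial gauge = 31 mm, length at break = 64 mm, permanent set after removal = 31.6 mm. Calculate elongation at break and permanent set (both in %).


Elongation at break = 106.5%
Permanent set = 1.9%

Elongation at break = (64 - 31) / 31 x 100 = 106.5%
Permanent set = (31.6 - 31) / 31 x 100 = 1.9%


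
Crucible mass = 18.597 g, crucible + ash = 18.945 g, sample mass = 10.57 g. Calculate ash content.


Ash mass = 0.348 g
Ash content = 3.29%


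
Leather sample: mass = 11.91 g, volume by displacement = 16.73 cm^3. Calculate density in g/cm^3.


0.712 g/cm^3

Density = mass / volume
Density = 11.91 / 16.73 = 0.712 g/cm^3


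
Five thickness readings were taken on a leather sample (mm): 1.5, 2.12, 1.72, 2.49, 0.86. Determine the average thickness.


1.74 mm


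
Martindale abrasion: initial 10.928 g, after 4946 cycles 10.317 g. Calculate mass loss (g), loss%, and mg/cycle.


Loss = 10.928 - 10.317 = 0.611 g
Loss% = 0.611 / 10.928 x 100 = 5.59%
Rate = 0.611 / 4946 x 1000 = 0.124 mg/cycle


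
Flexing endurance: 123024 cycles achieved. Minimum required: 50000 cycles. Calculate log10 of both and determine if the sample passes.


Achieved: log10 = 5.09
Required: log10 = 4.70
Passes: Yes


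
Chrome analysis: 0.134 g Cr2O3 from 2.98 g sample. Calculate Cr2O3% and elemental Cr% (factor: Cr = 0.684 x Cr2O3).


Cr2O3 = 4.50%
Cr = 3.08%


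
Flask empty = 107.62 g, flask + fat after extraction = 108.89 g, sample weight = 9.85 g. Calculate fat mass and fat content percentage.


Fat mass = 1.27 g
Fat content = 12.9%

Fat mass = 108.89 - 107.62 = 1.27 g
Fat% = 1.27 / 9.85 x 100 = 12.9%


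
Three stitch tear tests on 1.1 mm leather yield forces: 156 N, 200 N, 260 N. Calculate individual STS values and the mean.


STS1 = 141.8 N/mm
STS2 = 181.8 N/mm
STS3 = 236.4 N/mm
Mean = 186.7 N/mm


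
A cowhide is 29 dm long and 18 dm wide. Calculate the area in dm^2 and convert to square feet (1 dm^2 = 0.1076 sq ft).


Area = 29 x 18 = 522 dm^2
Conversion: 522 x 0.1076 = 56.17 sq ft


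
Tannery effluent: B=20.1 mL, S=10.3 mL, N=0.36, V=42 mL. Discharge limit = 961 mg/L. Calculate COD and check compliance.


COD = (20.1 - 10.3) x 0.36 x 8000 / 42 = 672.0 mg/L
Limit: 961 mg/L
Compliant: Yes


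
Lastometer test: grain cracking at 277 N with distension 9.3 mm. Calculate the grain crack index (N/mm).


29.8 N/mm


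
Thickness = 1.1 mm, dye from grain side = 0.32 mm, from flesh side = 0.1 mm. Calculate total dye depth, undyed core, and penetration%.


Total dyed = 0.32 + 0.1 = 0.42 mm
Undyed core = 1.1 - 0.42 = 0.68 mm
Penetration = 0.42 / 1.1 x 100 = 38.2%


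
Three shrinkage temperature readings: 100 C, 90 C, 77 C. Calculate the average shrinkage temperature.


Average = (100 + 90 + 77) / 3
Average = 267 / 3 = 89.0 C


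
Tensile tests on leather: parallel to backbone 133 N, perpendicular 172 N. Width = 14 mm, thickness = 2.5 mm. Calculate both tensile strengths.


Parallel = 3.80 N/mm^2
Perpendicular = 4.91 N/mm^2

Area = 14 x 2.5 = 35.0 mm^2
TS (parallel) = 133 / 35.0 = 3.80 N/mm^2
TS (perpendicular) = 172 / 35.0 = 4.91 N/mm^2


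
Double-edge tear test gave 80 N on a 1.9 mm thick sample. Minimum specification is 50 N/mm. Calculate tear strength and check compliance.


Tear strength = 42.1 N/mm
Compliant: No

Tear strength = 80 / 1.9 = 42.1 N/mm
Required minimum = 50 N/mm
Compliant: No


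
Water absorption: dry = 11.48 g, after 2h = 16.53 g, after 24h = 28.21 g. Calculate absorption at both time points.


WA (2h) = (16.53 - 11.48) / 11.48 x 100 = 44.0%
WA (24h) = (28.21 - 11.48) / 11.48 x 100 = 145.7%


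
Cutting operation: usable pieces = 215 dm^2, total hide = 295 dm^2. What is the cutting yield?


72.9%

Yield = usable / total x 100
Yield = 215 / 295 x 100 = 72.9%


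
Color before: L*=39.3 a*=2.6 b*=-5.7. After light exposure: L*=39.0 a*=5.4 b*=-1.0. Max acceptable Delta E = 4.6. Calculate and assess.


dL = -0.3, da = 2.8, db = 4.7
dE = sqrt((-0.3)^2 + (2.8)^2 + (4.7)^2) = 5.48
Max = 4.6
Passes: No


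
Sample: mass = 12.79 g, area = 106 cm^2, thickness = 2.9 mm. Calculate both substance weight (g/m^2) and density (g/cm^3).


Substance weight = 1206.6 g/m^2
Density = 0.416 g/cm^3


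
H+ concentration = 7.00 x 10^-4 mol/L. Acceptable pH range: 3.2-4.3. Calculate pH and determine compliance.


pH = -log10(7.00 x 10^-4) = 3.15
Range: 3.2 to 4.3
Compliant: No


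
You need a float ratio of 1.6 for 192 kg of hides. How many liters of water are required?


Water = hide weight x target ratio
Water = 192 x 1.6 = 307.2 L


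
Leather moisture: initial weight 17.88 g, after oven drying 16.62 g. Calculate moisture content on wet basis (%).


7.0%

Moisture = 17.88 - 16.62 = 1.26 g
MC = 1.26 / 17.88 x 100 = 7.0%


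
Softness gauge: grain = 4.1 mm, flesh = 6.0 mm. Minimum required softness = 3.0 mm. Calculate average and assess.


Average softness = 5.05 mm
Meets requirement: Yes

Average = (4.1 + 6.0) / 2 = 5.05 mm
Minimum = 3.0 mm
Meets requirement: Yes


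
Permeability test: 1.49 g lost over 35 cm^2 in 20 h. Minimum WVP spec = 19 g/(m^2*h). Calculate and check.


WVP = 1.49 / (35 x 20) x 10000 = 21.29 g/(m^2*h)
Minimum: 19 g/(m^2*h)
Meets spec: Yes


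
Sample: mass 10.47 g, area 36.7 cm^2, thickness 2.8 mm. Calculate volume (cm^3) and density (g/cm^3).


Volume = 10.276 cm^3
Density = 1.019 g/cm^3

Thickness in cm = 2.8 / 10 = 0.28 cm
Volume = 36.7 x 0.28 = 10.276 cm^3
Density = 10.47 / 10.276 = 1.019 g/cm^3


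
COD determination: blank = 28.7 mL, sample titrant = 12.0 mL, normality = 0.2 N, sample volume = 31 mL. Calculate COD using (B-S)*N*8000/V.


861.9 mg/L

COD = (28.7 - 12.0) x 0.2 x 8000 / 31
COD = 16.7 x 0.2 x 8000 / 31
COD = 861.9 mg/L


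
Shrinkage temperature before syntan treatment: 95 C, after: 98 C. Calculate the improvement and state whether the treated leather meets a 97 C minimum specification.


Improvement = 3 C
Meets 97 C spec: Yes

Improvement = 98 - 95 = 3 C
Spec check: 98 C >= 97 C? Yes


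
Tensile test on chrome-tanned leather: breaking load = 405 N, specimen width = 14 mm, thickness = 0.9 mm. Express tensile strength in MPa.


Cross-section = 14 x 0.9 = 12.6 mm^2
TS = 405 / 12.6 = 32.14 MPa
(1 N/mm^2 = 1 MPa)


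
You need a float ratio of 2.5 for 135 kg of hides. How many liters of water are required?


Water = hide weight x target ratio
Water = 135 x 2.5 = 337.5 L


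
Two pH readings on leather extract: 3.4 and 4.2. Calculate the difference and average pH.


Difference = |3.4 - 4.2| = 0.8
Average = (3.4 + 4.2) / 2 = 3.80


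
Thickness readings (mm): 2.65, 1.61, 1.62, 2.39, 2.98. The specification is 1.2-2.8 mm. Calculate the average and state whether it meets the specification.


Average = 2.25 mm
Within specification: Yes

Sum = 11.25
Average = 11.25 / 5 = 2.25 mm
Specification range: 1.2 to 2.8 mm
Within spec: Yes


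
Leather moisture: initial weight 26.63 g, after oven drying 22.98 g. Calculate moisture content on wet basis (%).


13.7%


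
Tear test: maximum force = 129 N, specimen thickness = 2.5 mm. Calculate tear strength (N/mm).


51.6 N/mm


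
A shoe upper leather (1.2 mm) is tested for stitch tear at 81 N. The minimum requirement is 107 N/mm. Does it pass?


STS = 67.5 N/mm
Passes: No


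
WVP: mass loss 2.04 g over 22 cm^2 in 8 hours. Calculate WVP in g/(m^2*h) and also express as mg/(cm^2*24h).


WVP = 115.91 g/(m^2*h)
Daily rate = 278.18 mg/(cm^2*24h)

WVP = 2.04 / (22 x 8) x 10000 = 115.91 g/(m^2*h)
Mass loss in mg = 2.04 x 1000 = 2040 mg
Per cm^2 per 24h in mg: 2040 x 24 / (22 x 8) = 48960 / 176 = 278.18 mg/(cm^2*24h)


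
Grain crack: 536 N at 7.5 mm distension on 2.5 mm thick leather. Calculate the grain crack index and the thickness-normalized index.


Crack index = 536 / 7.5 = 71.5 N/mm
Normalized = 71.5 / 2.5 = 28.6 N/mm per mm


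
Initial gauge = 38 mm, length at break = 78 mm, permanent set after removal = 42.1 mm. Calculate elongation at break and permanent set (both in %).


Elongation at break = (78 - 38) / 38 x 100 = 105.3%
Permanent set = (42.1 - 38) / 38 x 100 = 10.8%


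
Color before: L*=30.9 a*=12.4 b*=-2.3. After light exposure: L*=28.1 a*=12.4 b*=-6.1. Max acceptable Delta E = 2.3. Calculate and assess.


dL = -2.8, da = 0.0, db = -3.8
dE = sqrt((-2.8)^2 + (0.0)^2 + (-3.8)^2) = 4.72
Max = 2.3
Passes: No


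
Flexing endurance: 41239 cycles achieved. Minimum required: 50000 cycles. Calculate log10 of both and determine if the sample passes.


Achieved: log10 = 4.62
Required: log10 = 4.70
Passes: No

log10(41239) = 4.62
log10(50000) = 4.70
Passes: No


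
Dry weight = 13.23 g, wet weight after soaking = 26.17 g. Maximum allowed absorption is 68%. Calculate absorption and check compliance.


Absorption = 97.8%
Compliant: No


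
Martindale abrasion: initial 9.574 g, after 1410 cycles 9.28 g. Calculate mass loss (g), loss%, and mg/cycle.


Loss = 9.574 - 9.28 = 0.294 g
Loss% = 0.294 / 9.574 x 100 = 3.07%
Rate = 0.294 / 1410 x 1000 = 0.209 mg/cycle


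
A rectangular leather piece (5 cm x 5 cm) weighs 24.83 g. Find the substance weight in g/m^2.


9932.0 g/m^2


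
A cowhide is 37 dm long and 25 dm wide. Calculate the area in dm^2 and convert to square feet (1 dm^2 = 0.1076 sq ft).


Area = 37 x 25 = 925 dm^2
Conversion: 925 x 0.1076 = 99.53 sq ft


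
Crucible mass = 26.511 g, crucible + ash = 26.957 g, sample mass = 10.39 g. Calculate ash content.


Ash mass = 0.446 g
Ash content = 4.29%

Ash mass = 26.957 - 26.511 = 0.446 g
Ash% = 0.446 / 10.39 x 100 = 4.29%


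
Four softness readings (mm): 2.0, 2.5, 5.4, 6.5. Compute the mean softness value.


Sum = 2.0 + 2.5 + 5.4 + 6.5
Mean = 16.4 / 4 = 4.10 mm


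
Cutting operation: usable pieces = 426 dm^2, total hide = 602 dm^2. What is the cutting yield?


Yield = usable / total x 100
Yield = 426 / 602 x 100 = 70.8%


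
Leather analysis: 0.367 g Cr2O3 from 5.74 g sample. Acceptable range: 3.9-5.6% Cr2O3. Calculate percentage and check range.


Cr2O3 = 6.39%
Within range: No


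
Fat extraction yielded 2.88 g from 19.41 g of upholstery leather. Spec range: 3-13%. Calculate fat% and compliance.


Fat content = 14.8%
Compliant: No

Fat% = 2.88 / 19.41 x 100 = 14.8%
Spec range: 3-13%
Compliant: No


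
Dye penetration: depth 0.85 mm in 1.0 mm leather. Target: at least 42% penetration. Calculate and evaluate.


Penetration = 0.85 / 1.0 x 100 = 85.0%
Target: 42%
Meets target: Yes


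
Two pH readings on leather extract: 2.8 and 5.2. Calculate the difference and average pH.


Difference = |2.8 - 5.2| = 2.4
Average = (2.8 + 5.2) / 2 = 4.00


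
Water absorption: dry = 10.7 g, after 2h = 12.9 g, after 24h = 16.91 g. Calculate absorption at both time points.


WA (2h) = (12.9 - 10.7) / 10.7 x 100 = 20.6%
WA (24h) = (16.91 - 10.7) / 10.7 x 100 = 58.0%


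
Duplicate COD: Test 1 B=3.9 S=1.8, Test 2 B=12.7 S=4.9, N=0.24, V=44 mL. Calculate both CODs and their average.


COD1 = (3.9 - 1.8) x 0.24 x 8000 / 44 = 91.6 mg/L
COD2 = (12.7 - 4.9) x 0.24 x 8000 / 44 = 340.4 mg/L
Average = (91.6 + 340.4) / 2 = 216.0 mg/L


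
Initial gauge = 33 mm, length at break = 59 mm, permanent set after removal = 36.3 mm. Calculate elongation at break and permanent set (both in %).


Elongation at break = (59 - 33) / 33 x 100 = 78.8%
Permanent set = (36.3 - 33) / 33 x 100 = 10.0%


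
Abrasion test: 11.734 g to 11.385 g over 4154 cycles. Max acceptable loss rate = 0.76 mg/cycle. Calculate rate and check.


Rate = 0.084 mg/cycle
Passes: Yes


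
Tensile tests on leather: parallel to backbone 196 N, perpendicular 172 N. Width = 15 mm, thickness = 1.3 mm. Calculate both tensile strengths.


Area = 15 x 1.3 = 19.5 mm^2
TS (parallel) = 196 / 19.5 = 10.05 N/mm^2
TS (perpendicular) = 172 / 19.5 = 8.82 N/mm^2


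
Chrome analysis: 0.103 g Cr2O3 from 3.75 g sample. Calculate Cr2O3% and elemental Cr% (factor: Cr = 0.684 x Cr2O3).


Cr2O3% = 0.103 / 3.75 x 100 = 2.75%
Cr% = 2.75 x 0.684 = 1.88%


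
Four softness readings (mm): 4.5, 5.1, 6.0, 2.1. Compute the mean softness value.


4.43 mm

Sum = 4.5 + 5.1 + 6.0 + 2.1
Mean = 17.7 / 4 = 4.43 mm


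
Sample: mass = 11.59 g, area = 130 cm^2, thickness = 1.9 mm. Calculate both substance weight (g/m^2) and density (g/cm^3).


SW = 11.59 / 130 x 10000 = 891.5 g/m^2
Volume = 130 x 1.9 / 10 = 24.70 cm^3
Density = 11.59 / 24.70 = 0.469 g/cm^3


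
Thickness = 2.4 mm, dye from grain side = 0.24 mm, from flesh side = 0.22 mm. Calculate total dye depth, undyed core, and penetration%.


Total dyed = 0.46 mm
Undyed core = 1.94 mm
Penetration = 19.2%
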